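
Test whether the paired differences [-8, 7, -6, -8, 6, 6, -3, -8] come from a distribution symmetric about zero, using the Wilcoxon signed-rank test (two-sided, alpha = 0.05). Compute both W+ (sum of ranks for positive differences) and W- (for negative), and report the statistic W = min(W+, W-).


Step 1: Drop any zero differences (none here) and take |d_i|.
|d| = [8, 7, 6, 8, 6, 6, 3, 8]
Step 2: Midrank |d_i| (ties get averaged ranks).
ranks: |8|->7, |7|->5, |6|->3, |8|->7, |6|->3, |6|->3, |3|->1, |8|->7
Step 3: Attach original signs; sum ranks with positive sign and with negative sign.
W+ = 5 + 3 + 3 = 11
W- = 7 + 3 + 7 + 1 + 7 = 25
(Check: W+ + W- = 36 should equal n(n+1)/2 = 36.)
Step 4: Test statistic W = min(W+, W-) = 11.
Step 5: Ties in |d|, so use the tie-corrected normal approximation.
        E[W] = n(n+1)/4 = 8*9/4 = 18.
        Tie groups: |d|=6 (t=3), |d|=8 (t=3); sum(t^3 - t) = 48.
        Var[W] = n(n+1)(2n+1)/24 - sum(t^3-t)/48 = 1224/24 - 48/48 = 50.
        z = (W - E[W]) / sqrt(Var[W]) = (11 - 18) / 7.0711 = -0.9899.
        Two-sided p = 2*Phi(z) = 0.322199.
Step 6: alpha = 0.05. fail to reject H0.

W+ = 11, W- = 25, W = min = 11, p = 0.322199, fail to reject H0.


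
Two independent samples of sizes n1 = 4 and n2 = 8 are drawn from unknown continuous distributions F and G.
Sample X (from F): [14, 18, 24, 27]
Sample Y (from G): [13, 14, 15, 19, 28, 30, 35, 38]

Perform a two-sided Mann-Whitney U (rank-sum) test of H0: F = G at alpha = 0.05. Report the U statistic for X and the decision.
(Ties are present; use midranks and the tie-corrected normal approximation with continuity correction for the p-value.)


Step 1: Combine and sort all 12 observations; assign midranks.
sorted (value, group): (13,Y), (14,X), (14,Y), (15,Y), (18,X), (19,Y), (24,X), (27,X), (28,Y), (30,Y), (35,Y), (38,Y)
ranks: 13->1, 14->2.5, 14->2.5, 15->4, 18->5, 19->6, 24->7, 27->8, 28->9, 30->10, 35->11, 38->12
Step 2: Rank sum for X: R1 = 2.5 + 5 + 7 + 8 = 22.5.
Step 3: U_X = R1 - n1(n1+1)/2 = 22.5 - 4*5/2 = 22.5 - 10 = 12.5.
       U_Y = n1*n2 - U_X = 32 - 12.5 = 19.5.
Step 4: Ties are present, so use the tie-corrected normal approximation (with continuity correction) for the p-value.
Step 5: p-value = 0.609759; compare to alpha = 0.05. fail to reject H0.

U_X = 12.5, p = 0.609759, fail to reject H0 at alpha = 0.05.


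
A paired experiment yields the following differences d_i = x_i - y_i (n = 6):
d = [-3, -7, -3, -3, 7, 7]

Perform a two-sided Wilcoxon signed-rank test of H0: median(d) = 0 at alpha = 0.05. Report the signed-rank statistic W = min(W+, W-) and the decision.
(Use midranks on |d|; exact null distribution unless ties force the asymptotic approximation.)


Step 1: Drop any zero differences (none here) and take |d_i|.
|d| = [3, 7, 3, 3, 7, 7]
Step 2: Midrank |d_i| (ties get averaged ranks).
ranks: |3|->2, |7|->5, |3|->2, |3|->2, |7|->5, |7|->5
Step 3: Attach original signs; sum ranks with positive sign and with negative sign.
W+ = 5 + 5 = 10
W- = 2 + 5 + 2 + 2 = 11
(Check: W+ + W- = 21 should equal n(n+1)/2 = 21.)
Step 4: Test statistic W = min(W+, W-) = 10.
Step 5: Ties in |d|, so use the tie-corrected normal approximation.
        E[W] = n(n+1)/4 = 6*7/4 = 10.5.
        Tie groups: |d|=3 (t=3), |d|=7 (t=3); sum(t^3 - t) = 48.
        Var[W] = n(n+1)(2n+1)/24 - sum(t^3-t)/48 = 546/24 - 48/48 = 21.75.
        z = (W - E[W]) / sqrt(Var[W]) = (10 - 10.5) / 4.6637 = -0.1072.
        Two-sided p = 2*Phi(z) = 0.914621.
Step 6: alpha = 0.05. fail to reject H0.

W+ = 10, W- = 11, W = min = 10, p = 0.914621, fail to reject H0.


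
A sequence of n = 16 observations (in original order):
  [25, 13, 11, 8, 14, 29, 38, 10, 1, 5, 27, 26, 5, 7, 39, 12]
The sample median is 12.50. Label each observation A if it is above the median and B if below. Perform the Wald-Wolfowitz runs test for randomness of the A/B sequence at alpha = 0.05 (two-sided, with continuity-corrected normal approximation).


Step 1: Compute median = 12.50; label A = above, B = below.
Labels in order: AABBAAABBBAABBAB  (n_A = 8, n_B = 8)
Step 2: Count runs R = 8.
Step 3: Under H0 (random ordering), E[R] = 2*n_A*n_B/(n_A+n_B) + 1 = 2*8*8/16 + 1 = 9.0000.
        Var[R] = 2*n_A*n_B*(2*n_A*n_B - n_A - n_B) / ((n_A+n_B)^2 * (n_A+n_B-1)) = 14336/3840 = 3.7333.
        SD[R] = 1.9322.
Step 4: Continuity-corrected z = (R + 0.5 - E[R]) / SD[R] = (8 + 0.5 - 9.0000) / 1.9322 = -0.2588.
Step 5: Two-sided p-value via normal approximation = 2*(1 - Phi(|z|)) = 0.795809.
Step 6: alpha = 0.05. fail to reject H0.

R = 8, z = -0.2588, p = 0.795809, fail to reject H0.


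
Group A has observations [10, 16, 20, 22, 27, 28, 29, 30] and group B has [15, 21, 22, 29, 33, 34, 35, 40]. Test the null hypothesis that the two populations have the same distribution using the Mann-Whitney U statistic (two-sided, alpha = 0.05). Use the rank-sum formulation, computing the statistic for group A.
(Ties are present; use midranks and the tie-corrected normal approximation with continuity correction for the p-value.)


Step 1: Combine and sort all 16 observations; assign midranks.
sorted (value, group): (10,X), (15,Y), (16,X), (20,X), (21,Y), (22,X), (22,Y), (27,X), (28,X), (29,X), (29,Y), (30,X), (33,Y), (34,Y), (35,Y), (40,Y)
ranks: 10->1, 15->2, 16->3, 20->4, 21->5, 22->6.5, 22->6.5, 27->8, 28->9, 29->10.5, 29->10.5, 30->12, 33->13, 34->14, 35->15, 40->16
Step 2: Rank sum for X: R1 = 1 + 3 + 4 + 6.5 + 8 + 9 + 10.5 + 12 = 54.
Step 3: U_X = R1 - n1(n1+1)/2 = 54 - 8*9/2 = 54 - 36 = 18.
       U_Y = n1*n2 - U_X = 64 - 18 = 46.
Step 4: Ties are present, so use the tie-corrected normal approximation (with continuity correction) for the p-value.
Step 5: p-value = 0.155645; compare to alpha = 0.05. fail to reject H0.

U_X = 18, p = 0.155645, fail to reject H0 at alpha = 0.05.


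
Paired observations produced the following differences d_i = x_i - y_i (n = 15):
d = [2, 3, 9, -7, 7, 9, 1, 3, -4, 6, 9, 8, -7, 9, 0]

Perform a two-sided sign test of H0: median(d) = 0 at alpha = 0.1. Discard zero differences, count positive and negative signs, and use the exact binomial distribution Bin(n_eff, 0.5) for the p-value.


Step 1: Discard zero differences. Original n = 15; n_eff = number of nonzero differences = 14.
Nonzero differences (with sign): +2, +3, +9, -7, +7, +9, +1, +3, -4, +6, +9, +8, -7, +9
Step 2: Count signs: positive = 11, negative = 3.
Step 3: Under H0: P(positive) = 0.5, so the number of positives S ~ Bin(14, 0.5).
Step 4: Two-sided exact p-value = sum of Bin(14,0.5) probabilities at or below the observed probability = 0.057373.
Step 5: alpha = 0.1. reject H0.

n_eff = 14, pos = 11, neg = 3, p = 0.057373, reject H0.


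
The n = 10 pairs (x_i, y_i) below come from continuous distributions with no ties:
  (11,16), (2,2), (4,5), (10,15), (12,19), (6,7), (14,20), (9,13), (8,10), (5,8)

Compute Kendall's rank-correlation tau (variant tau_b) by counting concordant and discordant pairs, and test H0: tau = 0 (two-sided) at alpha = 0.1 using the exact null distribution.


Step 1: Enumerate the 45 unordered pairs (i,j) with i<j and classify each by sign(x_j-x_i) * sign(y_j-y_i).
  (1,2):dx=-9,dy=-14->C; (1,3):dx=-7,dy=-11->C; (1,4):dx=-1,dy=-1->C; (1,5):dx=+1,dy=+3->C
  (1,6):dx=-5,dy=-9->C; (1,7):dx=+3,dy=+4->C; (1,8):dx=-2,dy=-3->C; (1,9):dx=-3,dy=-6->C
  (1,10):dx=-6,dy=-8->C; (2,3):dx=+2,dy=+3->C; (2,4):dx=+8,dy=+13->C; (2,5):dx=+10,dy=+17->C
  (2,6):dx=+4,dy=+5->C; (2,7):dx=+12,dy=+18->C; (2,8):dx=+7,dy=+11->C; (2,9):dx=+6,dy=+8->C
  (2,10):dx=+3,dy=+6->C; (3,4):dx=+6,dy=+10->C; (3,5):dx=+8,dy=+14->C; (3,6):dx=+2,dy=+2->C
  (3,7):dx=+10,dy=+15->C; (3,8):dx=+5,dy=+8->C; (3,9):dx=+4,dy=+5->C; (3,10):dx=+1,dy=+3->C
  (4,5):dx=+2,dy=+4->C; (4,6):dx=-4,dy=-8->C; (4,7):dx=+4,dy=+5->C; (4,8):dx=-1,dy=-2->C
  (4,9):dx=-2,dy=-5->C; (4,10):dx=-5,dy=-7->C; (5,6):dx=-6,dy=-12->C; (5,7):dx=+2,dy=+1->C
  (5,8):dx=-3,dy=-6->C; (5,9):dx=-4,dy=-9->C; (5,10):dx=-7,dy=-11->C; (6,7):dx=+8,dy=+13->C
  (6,8):dx=+3,dy=+6->C; (6,9):dx=+2,dy=+3->C; (6,10):dx=-1,dy=+1->D; (7,8):dx=-5,dy=-7->C
  (7,9):dx=-6,dy=-10->C; (7,10):dx=-9,dy=-12->C; (8,9):dx=-1,dy=-3->C; (8,10):dx=-4,dy=-5->C
  (9,10):dx=-3,dy=-2->C
Step 2: C = 44, D = 1, total pairs = 45.
Step 3: tau = (C - D)/(n(n-1)/2) = (44 - 1)/45 = 0.955556.
Step 4: Exact two-sided p-value (enumerate n! = 3628800 permutations of y under H0): p = 0.000006.
Step 5: alpha = 0.1. reject H0.

tau_b = 0.9556 (C=44, D=1), p = 0.000006, reject H0.


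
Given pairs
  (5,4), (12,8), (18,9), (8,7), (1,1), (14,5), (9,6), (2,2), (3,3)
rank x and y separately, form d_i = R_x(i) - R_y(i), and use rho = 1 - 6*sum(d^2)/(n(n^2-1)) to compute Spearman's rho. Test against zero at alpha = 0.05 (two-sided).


Step 1: Rank x and y separately (midranks; no ties here).
rank(x): 5->4, 12->7, 18->9, 8->5, 1->1, 14->8, 9->6, 2->2, 3->3
rank(y): 4->4, 8->8, 9->9, 7->7, 1->1, 5->5, 6->6, 2->2, 3->3
Step 2: d_i = R_x(i) - R_y(i); compute d_i^2.
  (4-4)^2=0, (7-8)^2=1, (9-9)^2=0, (5-7)^2=4, (1-1)^2=0, (8-5)^2=9, (6-6)^2=0, (2-2)^2=0, (3-3)^2=0
sum(d^2) = 14.
Step 3: rho = 1 - 6*14 / (9*(9^2 - 1)) = 1 - 84/720 = 0.883333.
Step 4: Under H0, t = rho * sqrt((n-2)/(1-rho^2)) = 4.9858 ~ t(7).
Step 5: Two-sided p-value from the t-distribution with 7 df = 0.001591.
Step 6: alpha = 0.05. reject H0.

rho = 0.8833, p = 0.001591, reject H0 at alpha = 0.05.


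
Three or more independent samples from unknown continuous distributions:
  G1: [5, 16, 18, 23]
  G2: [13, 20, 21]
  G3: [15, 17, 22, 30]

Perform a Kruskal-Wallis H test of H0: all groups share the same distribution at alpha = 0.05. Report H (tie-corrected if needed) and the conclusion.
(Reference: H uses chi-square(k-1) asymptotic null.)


Step 1: Combine all N = 11 observations and assign midranks.
sorted (value, group, rank): (5,G1,1), (13,G2,2), (15,G3,3), (16,G1,4), (17,G3,5), (18,G1,6), (20,G2,7), (21,G2,8), (22,G3,9), (23,G1,10), (30,G3,11)
Step 2: Sum ranks within each group.
R_1 = 21 (n_1 = 4)
R_2 = 17 (n_2 = 3)
R_3 = 28 (n_3 = 4)
Step 3: H = 12/(N(N+1)) * sum(R_i^2/n_i) - 3(N+1)
     = 12/(11*12) * (21^2/4 + 17^2/3 + 28^2/4) - 3*12
     = 0.090909 * 402.583 - 36
     = 0.598485.
Step 4: No ties, so H is used without correction.
Step 5: Under H0, H ~ chi^2(2); p-value = 0.741380.
Step 6: alpha = 0.05. fail to reject H0.

H = 0.5985, df = 2, p = 0.741380, fail to reject H0.


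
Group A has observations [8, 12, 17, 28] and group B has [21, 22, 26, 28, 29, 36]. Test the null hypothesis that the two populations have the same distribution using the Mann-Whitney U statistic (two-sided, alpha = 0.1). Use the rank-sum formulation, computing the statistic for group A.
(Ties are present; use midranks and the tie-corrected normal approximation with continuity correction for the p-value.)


Step 1: Combine and sort all 10 observations; assign midranks.
sorted (value, group): (8,X), (12,X), (17,X), (21,Y), (22,Y), (26,Y), (28,X), (28,Y), (29,Y), (36,Y)
ranks: 8->1, 12->2, 17->3, 21->4, 22->5, 26->6, 28->7.5, 28->7.5, 29->9, 36->10
Step 2: Rank sum for X: R1 = 1 + 2 + 3 + 7.5 = 13.5.
Step 3: U_X = R1 - n1(n1+1)/2 = 13.5 - 4*5/2 = 13.5 - 10 = 3.5.
       U_Y = n1*n2 - U_X = 24 - 3.5 = 20.5.
Step 4: Ties are present, so use the tie-corrected normal approximation (with continuity correction) for the p-value.
Step 5: p-value = 0.087118; compare to alpha = 0.1. reject H0.

U_X = 3.5, p = 0.087118, reject H0 at alpha = 0.1.


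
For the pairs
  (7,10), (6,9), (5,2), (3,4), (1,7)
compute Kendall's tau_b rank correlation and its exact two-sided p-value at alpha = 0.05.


Step 1: Enumerate the 10 unordered pairs (i,j) with i<j and classify each by sign(x_j-x_i) * sign(y_j-y_i).
  (1,2):dx=-1,dy=-1->C; (1,3):dx=-2,dy=-8->C; (1,4):dx=-4,dy=-6->C; (1,5):dx=-6,dy=-3->C
  (2,3):dx=-1,dy=-7->C; (2,4):dx=-3,dy=-5->C; (2,5):dx=-5,dy=-2->C; (3,4):dx=-2,dy=+2->D
  (3,5):dx=-4,dy=+5->D; (4,5):dx=-2,dy=+3->D
Step 2: C = 7, D = 3, total pairs = 10.
Step 3: tau = (C - D)/(n(n-1)/2) = (7 - 3)/10 = 0.400000.
Step 4: Exact two-sided p-value (enumerate n! = 120 permutations of y under H0): p = 0.483333.
Step 5: alpha = 0.05. fail to reject H0.

tau_b = 0.4000 (C=7, D=3), p = 0.483333, fail to reject H0.


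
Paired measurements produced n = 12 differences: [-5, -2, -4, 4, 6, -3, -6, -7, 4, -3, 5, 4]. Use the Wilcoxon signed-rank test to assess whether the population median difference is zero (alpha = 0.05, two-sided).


Step 1: Drop any zero differences (none here) and take |d_i|.
|d| = [5, 2, 4, 4, 6, 3, 6, 7, 4, 3, 5, 4]
Step 2: Midrank |d_i| (ties get averaged ranks).
ranks: |5|->8.5, |2|->1, |4|->5.5, |4|->5.5, |6|->10.5, |3|->2.5, |6|->10.5, |7|->12, |4|->5.5, |3|->2.5, |5|->8.5, |4|->5.5
Step 3: Attach original signs; sum ranks with positive sign and with negative sign.
W+ = 5.5 + 10.5 + 5.5 + 8.5 + 5.5 = 35.5
W- = 8.5 + 1 + 5.5 + 2.5 + 10.5 + 12 + 2.5 = 42.5
(Check: W+ + W- = 78 should equal n(n+1)/2 = 78.)
Step 4: Test statistic W = min(W+, W-) = 35.5.
Step 5: Ties in |d|, so use the tie-corrected normal approximation.
        E[W] = n(n+1)/4 = 12*13/4 = 39.
        Tie groups: |d|=3 (t=2), |d|=4 (t=4), |d|=5 (t=2), |d|=6 (t=2); sum(t^3 - t) = 78.
        Var[W] = n(n+1)(2n+1)/24 - sum(t^3-t)/48 = 3900/24 - 78/48 = 160.875.
        z = (W - E[W]) / sqrt(Var[W]) = (35.5 - 39) / 12.6837 = -0.2759.
        Two-sided p = 2*Phi(z) = 0.782590.
Step 6: alpha = 0.05. fail to reject H0.

W+ = 35.5, W- = 42.5, W = min = 35.5, p = 0.782590, fail to reject H0.


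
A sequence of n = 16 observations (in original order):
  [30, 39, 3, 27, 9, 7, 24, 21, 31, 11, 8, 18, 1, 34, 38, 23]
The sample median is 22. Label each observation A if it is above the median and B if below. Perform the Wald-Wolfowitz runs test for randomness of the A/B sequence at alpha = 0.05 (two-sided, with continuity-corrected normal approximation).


Step 1: Compute median = 22; label A = above, B = below.
Labels in order: AABABBABABBBBAAA  (n_A = 8, n_B = 8)
Step 2: Count runs R = 9.
Step 3: Under H0 (random ordering), E[R] = 2*n_A*n_B/(n_A+n_B) + 1 = 2*8*8/16 + 1 = 9.0000.
        Var[R] = 2*n_A*n_B*(2*n_A*n_B - n_A - n_B) / ((n_A+n_B)^2 * (n_A+n_B-1)) = 14336/3840 = 3.7333.
        SD[R] = 1.9322.
Step 4: R = E[R], so z = 0 with no continuity correction.
Step 5: Two-sided p-value via normal approximation = 2*(1 - Phi(|z|)) = 1.000000.
Step 6: alpha = 0.05. fail to reject H0.

R = 9, z = 0.0000, p = 1.000000, fail to reject H0.


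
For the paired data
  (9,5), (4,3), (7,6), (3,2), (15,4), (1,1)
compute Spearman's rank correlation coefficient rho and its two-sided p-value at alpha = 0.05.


Step 1: Rank x and y separately (midranks; no ties here).
rank(x): 9->5, 4->3, 7->4, 3->2, 15->6, 1->1
rank(y): 5->5, 3->3, 6->6, 2->2, 4->4, 1->1
Step 2: d_i = R_x(i) - R_y(i); compute d_i^2.
  (5-5)^2=0, (3-3)^2=0, (4-6)^2=4, (2-2)^2=0, (6-4)^2=4, (1-1)^2=0
sum(d^2) = 8.
Step 3: rho = 1 - 6*8 / (6*(6^2 - 1)) = 1 - 48/210 = 0.771429.
Step 4: Under H0, t = rho * sqrt((n-2)/(1-rho^2)) = 2.4247 ~ t(4).
Step 5: Two-sided p-value from the t-distribution with 4 df = 0.072397.
Step 6: alpha = 0.05. fail to reject H0.

rho = 0.7714, p = 0.072397, fail to reject H0 at alpha = 0.05.


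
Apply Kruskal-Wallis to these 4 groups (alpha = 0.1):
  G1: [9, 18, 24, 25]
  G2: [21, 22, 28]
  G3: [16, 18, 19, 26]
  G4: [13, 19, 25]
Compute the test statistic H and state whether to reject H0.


Step 1: Combine all N = 14 observations and assign midranks.
sorted (value, group, rank): (9,G1,1), (13,G4,2), (16,G3,3), (18,G1,4.5), (18,G3,4.5), (19,G3,6.5), (19,G4,6.5), (21,G2,8), (22,G2,9), (24,G1,10), (25,G1,11.5), (25,G4,11.5), (26,G3,13), (28,G2,14)
Step 2: Sum ranks within each group.
R_1 = 27 (n_1 = 4)
R_2 = 31 (n_2 = 3)
R_3 = 27 (n_3 = 4)
R_4 = 20 (n_4 = 3)
Step 3: H = 12/(N(N+1)) * sum(R_i^2/n_i) - 3(N+1)
     = 12/(14*15) * (27^2/4 + 31^2/3 + 27^2/4 + 20^2/3) - 3*15
     = 0.057143 * 818.167 - 45
     = 1.752381.
Step 4: Ties present; correction factor C = 1 - 18/(14^3 - 14) = 0.993407. Corrected H = 1.752381 / 0.993407 = 1.764012.
Step 5: Under H0, H ~ chi^2(3); p-value = 0.622798.
Step 6: alpha = 0.1. fail to reject H0.

H = 1.7640, df = 3, p = 0.622798, fail to reject H0.


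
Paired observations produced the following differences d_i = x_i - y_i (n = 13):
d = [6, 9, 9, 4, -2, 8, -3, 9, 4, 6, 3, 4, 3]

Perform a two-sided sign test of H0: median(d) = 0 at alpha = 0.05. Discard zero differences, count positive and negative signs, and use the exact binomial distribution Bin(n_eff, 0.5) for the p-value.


Step 1: Discard zero differences. Original n = 13; n_eff = number of nonzero differences = 13.
Nonzero differences (with sign): +6, +9, +9, +4, -2, +8, -3, +9, +4, +6, +3, +4, +3
Step 2: Count signs: positive = 11, negative = 2.
Step 3: Under H0: P(positive) = 0.5, so the number of positives S ~ Bin(13, 0.5).
Step 4: Two-sided exact p-value = sum of Bin(13,0.5) probabilities at or below the observed probability = 0.022461.
Step 5: alpha = 0.05. reject H0.

n_eff = 13, pos = 11, neg = 2, p = 0.022461, reject H0.


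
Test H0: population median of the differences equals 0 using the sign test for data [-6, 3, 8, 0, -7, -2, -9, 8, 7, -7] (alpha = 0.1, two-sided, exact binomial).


Step 1: Discard zero differences. Original n = 10; n_eff = number of nonzero differences = 9.
Nonzero differences (with sign): -6, +3, +8, -7, -2, -9, +8, +7, -7
Step 2: Count signs: positive = 4, negative = 5.
Step 3: Under H0: P(positive) = 0.5, so the number of positives S ~ Bin(9, 0.5).
Step 4: Two-sided exact p-value = sum of Bin(9,0.5) probabilities at or below the observed probability = 1.000000.
Step 5: alpha = 0.1. fail to reject H0.

n_eff = 9, pos = 4, neg = 5, p = 1.000000, fail to reject H0.


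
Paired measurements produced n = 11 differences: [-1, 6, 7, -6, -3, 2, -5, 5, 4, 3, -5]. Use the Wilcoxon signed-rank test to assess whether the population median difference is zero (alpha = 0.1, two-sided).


Step 1: Drop any zero differences (none here) and take |d_i|.
|d| = [1, 6, 7, 6, 3, 2, 5, 5, 4, 3, 5]
Step 2: Midrank |d_i| (ties get averaged ranks).
ranks: |1|->1, |6|->9.5, |7|->11, |6|->9.5, |3|->3.5, |2|->2, |5|->7, |5|->7, |4|->5, |3|->3.5, |5|->7
Step 3: Attach original signs; sum ranks with positive sign and with negative sign.
W+ = 9.5 + 11 + 2 + 7 + 5 + 3.5 = 38
W- = 1 + 9.5 + 3.5 + 7 + 7 = 28
(Check: W+ + W- = 66 should equal n(n+1)/2 = 66.)
Step 4: Test statistic W = min(W+, W-) = 28.
Step 5: Ties in |d|, so use the tie-corrected normal approximation.
        E[W] = n(n+1)/4 = 11*12/4 = 33.
        Tie groups: |d|=3 (t=2), |d|=5 (t=3), |d|=6 (t=2); sum(t^3 - t) = 36.
        Var[W] = n(n+1)(2n+1)/24 - sum(t^3-t)/48 = 3036/24 - 36/48 = 125.75.
        z = (W - E[W]) / sqrt(Var[W]) = (28 - 33) / 11.2138 = -0.4459.
        Two-sided p = 2*Phi(z) = 0.655685.
Step 6: alpha = 0.1. fail to reject H0.

W+ = 38, W- = 28, W = min = 28, p = 0.655685, fail to reject H0.


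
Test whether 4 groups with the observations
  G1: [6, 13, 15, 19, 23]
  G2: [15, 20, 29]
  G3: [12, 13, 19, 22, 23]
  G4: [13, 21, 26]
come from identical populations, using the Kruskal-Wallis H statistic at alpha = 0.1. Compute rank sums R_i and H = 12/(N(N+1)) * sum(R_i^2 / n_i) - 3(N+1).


Step 1: Combine all N = 16 observations and assign midranks.
sorted (value, group, rank): (6,G1,1), (12,G3,2), (13,G1,4), (13,G3,4), (13,G4,4), (15,G1,6.5), (15,G2,6.5), (19,G1,8.5), (19,G3,8.5), (20,G2,10), (21,G4,11), (22,G3,12), (23,G1,13.5), (23,G3,13.5), (26,G4,15), (29,G2,16)
Step 2: Sum ranks within each group.
R_1 = 33.5 (n_1 = 5)
R_2 = 32.5 (n_2 = 3)
R_3 = 40 (n_3 = 5)
R_4 = 30 (n_4 = 3)
Step 3: H = 12/(N(N+1)) * sum(R_i^2/n_i) - 3(N+1)
     = 12/(16*17) * (33.5^2/5 + 32.5^2/3 + 40^2/5 + 30^2/3) - 3*17
     = 0.044118 * 1196.53 - 51
     = 1.788235.
Step 4: Ties present; correction factor C = 1 - 42/(16^3 - 16) = 0.989706. Corrected H = 1.788235 / 0.989706 = 1.806835.
Step 5: Under H0, H ~ chi^2(3); p-value = 0.613449.
Step 6: alpha = 0.1. fail to reject H0.

H = 1.8068, df = 3, p = 0.613449, fail to reject H0.


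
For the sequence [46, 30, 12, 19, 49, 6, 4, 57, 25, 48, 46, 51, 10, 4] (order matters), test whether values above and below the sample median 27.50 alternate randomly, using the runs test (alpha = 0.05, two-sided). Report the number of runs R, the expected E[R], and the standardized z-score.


Step 1: Compute median = 27.50; label A = above, B = below.
Labels in order: AABBABBABAAABB  (n_A = 7, n_B = 7)
Step 2: Count runs R = 8.
Step 3: Under H0 (random ordering), E[R] = 2*n_A*n_B/(n_A+n_B) + 1 = 2*7*7/14 + 1 = 8.0000.
        Var[R] = 2*n_A*n_B*(2*n_A*n_B - n_A - n_B) / ((n_A+n_B)^2 * (n_A+n_B-1)) = 8232/2548 = 3.2308.
        SD[R] = 1.7974.
Step 4: R = E[R], so z = 0 with no continuity correction.
Step 5: Two-sided p-value via normal approximation = 2*(1 - Phi(|z|)) = 1.000000.
Step 6: alpha = 0.05. fail to reject H0.

R = 8, z = 0.0000, p = 1.000000, fail to reject H0.


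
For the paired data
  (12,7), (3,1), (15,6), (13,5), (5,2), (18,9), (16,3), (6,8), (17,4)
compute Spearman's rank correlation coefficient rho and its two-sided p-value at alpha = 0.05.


Step 1: Rank x and y separately (midranks; no ties here).
rank(x): 12->4, 3->1, 15->6, 13->5, 5->2, 18->9, 16->7, 6->3, 17->8
rank(y): 7->7, 1->1, 6->6, 5->5, 2->2, 9->9, 3->3, 8->8, 4->4
Step 2: d_i = R_x(i) - R_y(i); compute d_i^2.
  (4-7)^2=9, (1-1)^2=0, (6-6)^2=0, (5-5)^2=0, (2-2)^2=0, (9-9)^2=0, (7-3)^2=16, (3-8)^2=25, (8-4)^2=16
sum(d^2) = 66.
Step 3: rho = 1 - 6*66 / (9*(9^2 - 1)) = 1 - 396/720 = 0.450000.
Step 4: Under H0, t = rho * sqrt((n-2)/(1-rho^2)) = 1.3332 ~ t(7).
Step 5: Two-sided p-value from the t-distribution with 7 df = 0.224216.
Step 6: alpha = 0.05. fail to reject H0.

rho = 0.4500, p = 0.224216, fail to reject H0 at alpha = 0.05.


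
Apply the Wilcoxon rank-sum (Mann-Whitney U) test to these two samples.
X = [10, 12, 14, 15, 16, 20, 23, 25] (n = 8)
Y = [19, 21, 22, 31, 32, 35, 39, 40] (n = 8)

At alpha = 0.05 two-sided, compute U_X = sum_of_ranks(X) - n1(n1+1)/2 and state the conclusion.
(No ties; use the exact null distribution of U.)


Step 1: Combine and sort all 16 observations; assign midranks.
sorted (value, group): (10,X), (12,X), (14,X), (15,X), (16,X), (19,Y), (20,X), (21,Y), (22,Y), (23,X), (25,X), (31,Y), (32,Y), (35,Y), (39,Y), (40,Y)
ranks: 10->1, 12->2, 14->3, 15->4, 16->5, 19->6, 20->7, 21->8, 22->9, 23->10, 25->11, 31->12, 32->13, 35->14, 39->15, 40->16
Step 2: Rank sum for X: R1 = 1 + 2 + 3 + 4 + 5 + 7 + 10 + 11 = 43.
Step 3: U_X = R1 - n1(n1+1)/2 = 43 - 8*9/2 = 43 - 36 = 7.
       U_Y = n1*n2 - U_X = 64 - 7 = 57.
Step 4: No ties, so the exact null distribution of U (based on enumerating the C(16,8) = 12870 equally likely rank assignments) gives the two-sided p-value.
Step 5: p-value = 0.006993; compare to alpha = 0.05. reject H0.

U_X = 7, p = 0.006993, reject H0 at alpha = 0.05.


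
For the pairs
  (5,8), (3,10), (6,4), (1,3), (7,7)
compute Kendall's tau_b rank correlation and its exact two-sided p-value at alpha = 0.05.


Step 1: Enumerate the 10 unordered pairs (i,j) with i<j and classify each by sign(x_j-x_i) * sign(y_j-y_i).
  (1,2):dx=-2,dy=+2->D; (1,3):dx=+1,dy=-4->D; (1,4):dx=-4,dy=-5->C; (1,5):dx=+2,dy=-1->D
  (2,3):dx=+3,dy=-6->D; (2,4):dx=-2,dy=-7->C; (2,5):dx=+4,dy=-3->D; (3,4):dx=-5,dy=-1->C
  (3,5):dx=+1,dy=+3->C; (4,5):dx=+6,dy=+4->C
Step 2: C = 5, D = 5, total pairs = 10.
Step 3: tau = (C - D)/(n(n-1)/2) = (5 - 5)/10 = 0.000000.
Step 4: Exact two-sided p-value (enumerate n! = 120 permutations of y under H0): p = 1.000000.
Step 5: alpha = 0.05. fail to reject H0.

tau_b = 0.0000 (C=5, D=5), p = 1.000000, fail to reject H0.


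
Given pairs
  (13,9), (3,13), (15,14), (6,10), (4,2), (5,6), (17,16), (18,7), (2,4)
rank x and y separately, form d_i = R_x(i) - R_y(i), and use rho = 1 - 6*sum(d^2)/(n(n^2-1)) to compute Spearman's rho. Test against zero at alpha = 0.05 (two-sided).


Step 1: Rank x and y separately (midranks; no ties here).
rank(x): 13->6, 3->2, 15->7, 6->5, 4->3, 5->4, 17->8, 18->9, 2->1
rank(y): 9->5, 13->7, 14->8, 10->6, 2->1, 6->3, 16->9, 7->4, 4->2
Step 2: d_i = R_x(i) - R_y(i); compute d_i^2.
  (6-5)^2=1, (2-7)^2=25, (7-8)^2=1, (5-6)^2=1, (3-1)^2=4, (4-3)^2=1, (8-9)^2=1, (9-4)^2=25, (1-2)^2=1
sum(d^2) = 60.
Step 3: rho = 1 - 6*60 / (9*(9^2 - 1)) = 1 - 360/720 = 0.500000.
Step 4: Under H0, t = rho * sqrt((n-2)/(1-rho^2)) = 1.5275 ~ t(7).
Step 5: Two-sided p-value from the t-distribution with 7 df = 0.170471.
Step 6: alpha = 0.05. fail to reject H0.

rho = 0.5000, p = 0.170471, fail to reject H0 at alpha = 0.05.


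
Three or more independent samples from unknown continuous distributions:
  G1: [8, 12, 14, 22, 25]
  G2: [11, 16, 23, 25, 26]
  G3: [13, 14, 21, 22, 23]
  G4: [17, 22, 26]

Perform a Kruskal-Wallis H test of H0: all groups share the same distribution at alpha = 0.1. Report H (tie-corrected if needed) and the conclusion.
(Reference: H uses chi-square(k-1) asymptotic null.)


Step 1: Combine all N = 18 observations and assign midranks.
sorted (value, group, rank): (8,G1,1), (11,G2,2), (12,G1,3), (13,G3,4), (14,G1,5.5), (14,G3,5.5), (16,G2,7), (17,G4,8), (21,G3,9), (22,G1,11), (22,G3,11), (22,G4,11), (23,G2,13.5), (23,G3,13.5), (25,G1,15.5), (25,G2,15.5), (26,G2,17.5), (26,G4,17.5)
Step 2: Sum ranks within each group.
R_1 = 36 (n_1 = 5)
R_2 = 55.5 (n_2 = 5)
R_3 = 43 (n_3 = 5)
R_4 = 36.5 (n_4 = 3)
Step 3: H = 12/(N(N+1)) * sum(R_i^2/n_i) - 3(N+1)
     = 12/(18*19) * (36^2/5 + 55.5^2/5 + 43^2/5 + 36.5^2/3) - 3*19
     = 0.035088 * 1689.13 - 57
     = 2.267836.
Step 4: Ties present; correction factor C = 1 - 48/(18^3 - 18) = 0.991744. Corrected H = 2.267836 / 0.991744 = 2.286715.
Step 5: Under H0, H ~ chi^2(3); p-value = 0.515071.
Step 6: alpha = 0.1. fail to reject H0.

H = 2.2867, df = 3, p = 0.515071, fail to reject H0.


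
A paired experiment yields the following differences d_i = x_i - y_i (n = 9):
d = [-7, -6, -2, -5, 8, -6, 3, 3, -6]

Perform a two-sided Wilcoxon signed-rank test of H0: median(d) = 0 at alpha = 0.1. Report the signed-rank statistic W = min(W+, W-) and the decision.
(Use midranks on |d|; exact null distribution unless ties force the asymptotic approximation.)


Step 1: Drop any zero differences (none here) and take |d_i|.
|d| = [7, 6, 2, 5, 8, 6, 3, 3, 6]
Step 2: Midrank |d_i| (ties get averaged ranks).
ranks: |7|->8, |6|->6, |2|->1, |5|->4, |8|->9, |6|->6, |3|->2.5, |3|->2.5, |6|->6
Step 3: Attach original signs; sum ranks with positive sign and with negative sign.
W+ = 9 + 2.5 + 2.5 = 14
W- = 8 + 6 + 1 + 4 + 6 + 6 = 31
(Check: W+ + W- = 45 should equal n(n+1)/2 = 45.)
Step 4: Test statistic W = min(W+, W-) = 14.
Step 5: Ties in |d|, so use the tie-corrected normal approximation.
        E[W] = n(n+1)/4 = 9*10/4 = 22.5.
        Tie groups: |d|=3 (t=2), |d|=6 (t=3); sum(t^3 - t) = 30.
        Var[W] = n(n+1)(2n+1)/24 - sum(t^3-t)/48 = 1710/24 - 30/48 = 70.625.
        z = (W - E[W]) / sqrt(Var[W]) = (14 - 22.5) / 8.4039 = -1.0114.
        Two-sided p = 2*Phi(z) = 0.311806.
Step 6: alpha = 0.1. fail to reject H0.

W+ = 14, W- = 31, W = min = 14, p = 0.311806, fail to reject H0.


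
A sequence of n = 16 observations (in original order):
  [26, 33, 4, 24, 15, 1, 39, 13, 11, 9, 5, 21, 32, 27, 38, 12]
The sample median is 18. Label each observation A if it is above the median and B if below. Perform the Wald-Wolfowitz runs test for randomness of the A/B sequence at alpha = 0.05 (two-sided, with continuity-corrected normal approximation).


Step 1: Compute median = 18; label A = above, B = below.
Labels in order: AABABBABBBBAAAAB  (n_A = 8, n_B = 8)
Step 2: Count runs R = 8.
Step 3: Under H0 (random ordering), E[R] = 2*n_A*n_B/(n_A+n_B) + 1 = 2*8*8/16 + 1 = 9.0000.
        Var[R] = 2*n_A*n_B*(2*n_A*n_B - n_A - n_B) / ((n_A+n_B)^2 * (n_A+n_B-1)) = 14336/3840 = 3.7333.
        SD[R] = 1.9322.
Step 4: Continuity-corrected z = (R + 0.5 - E[R]) / SD[R] = (8 + 0.5 - 9.0000) / 1.9322 = -0.2588.
Step 5: Two-sided p-value via normal approximation = 2*(1 - Phi(|z|)) = 0.795809.
Step 6: alpha = 0.05. fail to reject H0.

R = 8, z = -0.2588, p = 0.795809, fail to reject H0.


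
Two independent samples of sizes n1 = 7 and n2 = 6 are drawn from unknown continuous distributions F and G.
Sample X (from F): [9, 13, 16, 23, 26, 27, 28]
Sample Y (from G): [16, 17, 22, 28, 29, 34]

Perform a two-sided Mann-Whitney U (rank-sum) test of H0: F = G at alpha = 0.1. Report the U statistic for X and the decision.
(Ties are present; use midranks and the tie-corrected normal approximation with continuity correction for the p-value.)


Step 1: Combine and sort all 13 observations; assign midranks.
sorted (value, group): (9,X), (13,X), (16,X), (16,Y), (17,Y), (22,Y), (23,X), (26,X), (27,X), (28,X), (28,Y), (29,Y), (34,Y)
ranks: 9->1, 13->2, 16->3.5, 16->3.5, 17->5, 22->6, 23->7, 26->8, 27->9, 28->10.5, 28->10.5, 29->12, 34->13
Step 2: Rank sum for X: R1 = 1 + 2 + 3.5 + 7 + 8 + 9 + 10.5 = 41.
Step 3: U_X = R1 - n1(n1+1)/2 = 41 - 7*8/2 = 41 - 28 = 13.
       U_Y = n1*n2 - U_X = 42 - 13 = 29.
Step 4: Ties are present, so use the tie-corrected normal approximation (with continuity correction) for the p-value.
Step 5: p-value = 0.282651; compare to alpha = 0.1. fail to reject H0.

U_X = 13, p = 0.282651, fail to reject H0 at alpha = 0.1.


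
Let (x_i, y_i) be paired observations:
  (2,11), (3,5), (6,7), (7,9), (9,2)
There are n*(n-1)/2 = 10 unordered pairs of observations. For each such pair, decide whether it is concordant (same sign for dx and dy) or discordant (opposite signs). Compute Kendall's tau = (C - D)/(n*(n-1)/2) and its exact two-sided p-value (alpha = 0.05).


Step 1: Enumerate the 10 unordered pairs (i,j) with i<j and classify each by sign(x_j-x_i) * sign(y_j-y_i).
  (1,2):dx=+1,dy=-6->D; (1,3):dx=+4,dy=-4->D; (1,4):dx=+5,dy=-2->D; (1,5):dx=+7,dy=-9->D
  (2,3):dx=+3,dy=+2->C; (2,4):dx=+4,dy=+4->C; (2,5):dx=+6,dy=-3->D; (3,4):dx=+1,dy=+2->C
  (3,5):dx=+3,dy=-5->D; (4,5):dx=+2,dy=-7->D
Step 2: C = 3, D = 7, total pairs = 10.
Step 3: tau = (C - D)/(n(n-1)/2) = (3 - 7)/10 = -0.400000.
Step 4: Exact two-sided p-value (enumerate n! = 120 permutations of y under H0): p = 0.483333.
Step 5: alpha = 0.05. fail to reject H0.

tau_b = -0.4000 (C=3, D=7), p = 0.483333, fail to reject H0.


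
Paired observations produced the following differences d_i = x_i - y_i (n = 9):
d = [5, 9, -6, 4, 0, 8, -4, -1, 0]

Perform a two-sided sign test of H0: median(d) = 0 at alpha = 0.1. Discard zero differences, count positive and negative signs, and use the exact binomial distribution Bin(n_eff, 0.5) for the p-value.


Step 1: Discard zero differences. Original n = 9; n_eff = number of nonzero differences = 7.
Nonzero differences (with sign): +5, +9, -6, +4, +8, -4, -1
Step 2: Count signs: positive = 4, negative = 3.
Step 3: Under H0: P(positive) = 0.5, so the number of positives S ~ Bin(7, 0.5).
Step 4: Two-sided exact p-value = sum of Bin(7,0.5) probabilities at or below the observed probability = 1.000000.
Step 5: alpha = 0.1. fail to reject H0.

n_eff = 7, pos = 4, neg = 3, p = 1.000000, fail to reject H0.


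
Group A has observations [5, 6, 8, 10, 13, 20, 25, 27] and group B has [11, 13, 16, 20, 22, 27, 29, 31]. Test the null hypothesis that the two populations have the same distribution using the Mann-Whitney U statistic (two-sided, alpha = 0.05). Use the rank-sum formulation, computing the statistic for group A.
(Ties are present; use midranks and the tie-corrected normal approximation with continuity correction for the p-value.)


Step 1: Combine and sort all 16 observations; assign midranks.
sorted (value, group): (5,X), (6,X), (8,X), (10,X), (11,Y), (13,X), (13,Y), (16,Y), (20,X), (20,Y), (22,Y), (25,X), (27,X), (27,Y), (29,Y), (31,Y)
ranks: 5->1, 6->2, 8->3, 10->4, 11->5, 13->6.5, 13->6.5, 16->8, 20->9.5, 20->9.5, 22->11, 25->12, 27->13.5, 27->13.5, 29->15, 31->16
Step 2: Rank sum for X: R1 = 1 + 2 + 3 + 4 + 6.5 + 9.5 + 12 + 13.5 = 51.5.
Step 3: U_X = R1 - n1(n1+1)/2 = 51.5 - 8*9/2 = 51.5 - 36 = 15.5.
       U_Y = n1*n2 - U_X = 64 - 15.5 = 48.5.
Step 4: Ties are present, so use the tie-corrected normal approximation (with continuity correction) for the p-value.
Step 5: p-value = 0.092171; compare to alpha = 0.05. fail to reject H0.

U_X = 15.5, p = 0.092171, fail to reject H0 at alpha = 0.05.


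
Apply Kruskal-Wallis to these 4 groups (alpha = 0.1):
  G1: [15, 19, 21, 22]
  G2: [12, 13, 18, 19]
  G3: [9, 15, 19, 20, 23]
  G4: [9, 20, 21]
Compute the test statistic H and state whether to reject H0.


Step 1: Combine all N = 16 observations and assign midranks.
sorted (value, group, rank): (9,G3,1.5), (9,G4,1.5), (12,G2,3), (13,G2,4), (15,G1,5.5), (15,G3,5.5), (18,G2,7), (19,G1,9), (19,G2,9), (19,G3,9), (20,G3,11.5), (20,G4,11.5), (21,G1,13.5), (21,G4,13.5), (22,G1,15), (23,G3,16)
Step 2: Sum ranks within each group.
R_1 = 43 (n_1 = 4)
R_2 = 23 (n_2 = 4)
R_3 = 43.5 (n_3 = 5)
R_4 = 26.5 (n_4 = 3)
Step 3: H = 12/(N(N+1)) * sum(R_i^2/n_i) - 3(N+1)
     = 12/(16*17) * (43^2/4 + 23^2/4 + 43.5^2/5 + 26.5^2/3) - 3*17
     = 0.044118 * 1207.03 - 51
     = 2.251471.
Step 4: Ties present; correction factor C = 1 - 48/(16^3 - 16) = 0.988235. Corrected H = 2.251471 / 0.988235 = 2.278274.
Step 5: Under H0, H ~ chi^2(3); p-value = 0.516696.
Step 6: alpha = 0.1. fail to reject H0.

H = 2.2783, df = 3, p = 0.516696, fail to reject H0.


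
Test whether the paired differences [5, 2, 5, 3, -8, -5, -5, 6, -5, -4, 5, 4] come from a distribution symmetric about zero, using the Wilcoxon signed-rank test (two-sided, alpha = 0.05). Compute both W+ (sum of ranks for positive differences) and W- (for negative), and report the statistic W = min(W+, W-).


Step 1: Drop any zero differences (none here) and take |d_i|.
|d| = [5, 2, 5, 3, 8, 5, 5, 6, 5, 4, 5, 4]
Step 2: Midrank |d_i| (ties get averaged ranks).
ranks: |5|->7.5, |2|->1, |5|->7.5, |3|->2, |8|->12, |5|->7.5, |5|->7.5, |6|->11, |5|->7.5, |4|->3.5, |5|->7.5, |4|->3.5
Step 3: Attach original signs; sum ranks with positive sign and with negative sign.
W+ = 7.5 + 1 + 7.5 + 2 + 11 + 7.5 + 3.5 = 40
W- = 12 + 7.5 + 7.5 + 7.5 + 3.5 = 38
(Check: W+ + W- = 78 should equal n(n+1)/2 = 78.)
Step 4: Test statistic W = min(W+, W-) = 38.
Step 5: Ties in |d|, so use the tie-corrected normal approximation.
        E[W] = n(n+1)/4 = 12*13/4 = 39.
        Tie groups: |d|=4 (t=2), |d|=5 (t=6); sum(t^3 - t) = 216.
        Var[W] = n(n+1)(2n+1)/24 - sum(t^3-t)/48 = 3900/24 - 216/48 = 158.
        z = (W - E[W]) / sqrt(Var[W]) = (38 - 39) / 12.5698 = -0.0796.
        Two-sided p = 2*Phi(z) = 0.936591.
Step 6: alpha = 0.05. fail to reject H0.

W+ = 40, W- = 38, W = min = 38, p = 0.936591, fail to reject H0.


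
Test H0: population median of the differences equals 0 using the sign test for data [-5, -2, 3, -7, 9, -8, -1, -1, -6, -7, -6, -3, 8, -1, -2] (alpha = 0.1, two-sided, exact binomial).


Step 1: Discard zero differences. Original n = 15; n_eff = number of nonzero differences = 15.
Nonzero differences (with sign): -5, -2, +3, -7, +9, -8, -1, -1, -6, -7, -6, -3, +8, -1, -2
Step 2: Count signs: positive = 3, negative = 12.
Step 3: Under H0: P(positive) = 0.5, so the number of positives S ~ Bin(15, 0.5).
Step 4: Two-sided exact p-value = sum of Bin(15,0.5) probabilities at or below the observed probability = 0.035156.
Step 5: alpha = 0.1. reject H0.

n_eff = 15, pos = 3, neg = 12, p = 0.035156, reject H0.


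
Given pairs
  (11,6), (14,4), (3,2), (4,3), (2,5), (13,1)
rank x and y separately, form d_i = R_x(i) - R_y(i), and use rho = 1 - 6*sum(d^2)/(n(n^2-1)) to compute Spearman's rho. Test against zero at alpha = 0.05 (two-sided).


Step 1: Rank x and y separately (midranks; no ties here).
rank(x): 11->4, 14->6, 3->2, 4->3, 2->1, 13->5
rank(y): 6->6, 4->4, 2->2, 3->3, 5->5, 1->1
Step 2: d_i = R_x(i) - R_y(i); compute d_i^2.
  (4-6)^2=4, (6-4)^2=4, (2-2)^2=0, (3-3)^2=0, (1-5)^2=16, (5-1)^2=16
sum(d^2) = 40.
Step 3: rho = 1 - 6*40 / (6*(6^2 - 1)) = 1 - 240/210 = -0.142857.
Step 4: Under H0, t = rho * sqrt((n-2)/(1-rho^2)) = -0.2887 ~ t(4).
Step 5: Two-sided p-value from the t-distribution with 4 df = 0.787172.
Step 6: alpha = 0.05. fail to reject H0.

rho = -0.1429, p = 0.787172, fail to reject H0 at alpha = 0.05.


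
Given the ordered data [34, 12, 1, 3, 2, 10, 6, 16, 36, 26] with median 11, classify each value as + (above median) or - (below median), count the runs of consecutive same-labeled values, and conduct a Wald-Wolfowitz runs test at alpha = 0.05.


Step 1: Compute median = 11; label A = above, B = below.
Labels in order: AABBBBBAAA  (n_A = 5, n_B = 5)
Step 2: Count runs R = 3.
Step 3: Under H0 (random ordering), E[R] = 2*n_A*n_B/(n_A+n_B) + 1 = 2*5*5/10 + 1 = 6.0000.
        Var[R] = 2*n_A*n_B*(2*n_A*n_B - n_A - n_B) / ((n_A+n_B)^2 * (n_A+n_B-1)) = 2000/900 = 2.2222.
        SD[R] = 1.4907.
Step 4: Continuity-corrected z = (R + 0.5 - E[R]) / SD[R] = (3 + 0.5 - 6.0000) / 1.4907 = -1.6771.
Step 5: Two-sided p-value via normal approximation = 2*(1 - Phi(|z|)) = 0.093533.
Step 6: alpha = 0.05. fail to reject H0.

R = 3, z = -1.6771, p = 0.093533, fail to reject H0.


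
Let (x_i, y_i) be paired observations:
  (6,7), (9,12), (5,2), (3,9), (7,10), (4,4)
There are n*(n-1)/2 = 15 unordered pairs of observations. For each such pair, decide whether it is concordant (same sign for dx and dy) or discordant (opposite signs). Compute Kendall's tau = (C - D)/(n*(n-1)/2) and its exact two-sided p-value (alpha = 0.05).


Step 1: Enumerate the 15 unordered pairs (i,j) with i<j and classify each by sign(x_j-x_i) * sign(y_j-y_i).
  (1,2):dx=+3,dy=+5->C; (1,3):dx=-1,dy=-5->C; (1,4):dx=-3,dy=+2->D; (1,5):dx=+1,dy=+3->C
  (1,6):dx=-2,dy=-3->C; (2,3):dx=-4,dy=-10->C; (2,4):dx=-6,dy=-3->C; (2,5):dx=-2,dy=-2->C
  (2,6):dx=-5,dy=-8->C; (3,4):dx=-2,dy=+7->D; (3,5):dx=+2,dy=+8->C; (3,6):dx=-1,dy=+2->D
  (4,5):dx=+4,dy=+1->C; (4,6):dx=+1,dy=-5->D; (5,6):dx=-3,dy=-6->C
Step 2: C = 11, D = 4, total pairs = 15.
Step 3: tau = (C - D)/(n(n-1)/2) = (11 - 4)/15 = 0.466667.
Step 4: Exact two-sided p-value (enumerate n! = 720 permutations of y under H0): p = 0.272222.
Step 5: alpha = 0.05. fail to reject H0.

tau_b = 0.4667 (C=11, D=4), p = 0.272222, fail to reject H0.


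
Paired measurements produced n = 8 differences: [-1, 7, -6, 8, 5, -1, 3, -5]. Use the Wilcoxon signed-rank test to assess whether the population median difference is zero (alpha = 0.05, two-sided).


Step 1: Drop any zero differences (none here) and take |d_i|.
|d| = [1, 7, 6, 8, 5, 1, 3, 5]
Step 2: Midrank |d_i| (ties get averaged ranks).
ranks: |1|->1.5, |7|->7, |6|->6, |8|->8, |5|->4.5, |1|->1.5, |3|->3, |5|->4.5
Step 3: Attach original signs; sum ranks with positive sign and with negative sign.
W+ = 7 + 8 + 4.5 + 3 = 22.5
W- = 1.5 + 6 + 1.5 + 4.5 = 13.5
(Check: W+ + W- = 36 should equal n(n+1)/2 = 36.)
Step 4: Test statistic W = min(W+, W-) = 13.5.
Step 5: Ties in |d|, so use the tie-corrected normal approximation.
        E[W] = n(n+1)/4 = 8*9/4 = 18.
        Tie groups: |d|=1 (t=2), |d|=5 (t=2); sum(t^3 - t) = 12.
        Var[W] = n(n+1)(2n+1)/24 - sum(t^3-t)/48 = 1224/24 - 12/48 = 50.75.
        z = (W - E[W]) / sqrt(Var[W]) = (13.5 - 18) / 7.1239 = -0.6317.
        Two-sided p = 2*Phi(z) = 0.527599.
Step 6: alpha = 0.05. fail to reject H0.

W+ = 22.5, W- = 13.5, W = min = 13.5, p = 0.527599, fail to reject H0.


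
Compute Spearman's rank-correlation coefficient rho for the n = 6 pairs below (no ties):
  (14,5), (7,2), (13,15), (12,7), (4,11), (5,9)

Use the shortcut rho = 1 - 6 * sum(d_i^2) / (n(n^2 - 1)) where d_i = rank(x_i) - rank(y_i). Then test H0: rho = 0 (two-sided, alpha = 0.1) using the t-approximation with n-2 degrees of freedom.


Step 1: Rank x and y separately (midranks; no ties here).
rank(x): 14->6, 7->3, 13->5, 12->4, 4->1, 5->2
rank(y): 5->2, 2->1, 15->6, 7->3, 11->5, 9->4
Step 2: d_i = R_x(i) - R_y(i); compute d_i^2.
  (6-2)^2=16, (3-1)^2=4, (5-6)^2=1, (4-3)^2=1, (1-5)^2=16, (2-4)^2=4
sum(d^2) = 42.
Step 3: rho = 1 - 6*42 / (6*(6^2 - 1)) = 1 - 252/210 = -0.200000.
Step 4: Under H0, t = rho * sqrt((n-2)/(1-rho^2)) = -0.4082 ~ t(4).
Step 5: Two-sided p-value from the t-distribution with 4 df = 0.704000.
Step 6: alpha = 0.1. fail to reject H0.

rho = -0.2000, p = 0.704000, fail to reject H0 at alpha = 0.1.


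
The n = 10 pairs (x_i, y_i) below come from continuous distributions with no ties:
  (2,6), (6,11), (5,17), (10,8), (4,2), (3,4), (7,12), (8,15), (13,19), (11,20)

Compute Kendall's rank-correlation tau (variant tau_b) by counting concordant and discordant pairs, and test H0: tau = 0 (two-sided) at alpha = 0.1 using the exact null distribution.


Step 1: Enumerate the 45 unordered pairs (i,j) with i<j and classify each by sign(x_j-x_i) * sign(y_j-y_i).
  (1,2):dx=+4,dy=+5->C; (1,3):dx=+3,dy=+11->C; (1,4):dx=+8,dy=+2->C; (1,5):dx=+2,dy=-4->D
  (1,6):dx=+1,dy=-2->D; (1,7):dx=+5,dy=+6->C; (1,8):dx=+6,dy=+9->C; (1,9):dx=+11,dy=+13->C
  (1,10):dx=+9,dy=+14->C; (2,3):dx=-1,dy=+6->D; (2,4):dx=+4,dy=-3->D; (2,5):dx=-2,dy=-9->C
  (2,6):dx=-3,dy=-7->C; (2,7):dx=+1,dy=+1->C; (2,8):dx=+2,dy=+4->C; (2,9):dx=+7,dy=+8->C
  (2,10):dx=+5,dy=+9->C; (3,4):dx=+5,dy=-9->D; (3,5):dx=-1,dy=-15->C; (3,6):dx=-2,dy=-13->C
  (3,7):dx=+2,dy=-5->D; (3,8):dx=+3,dy=-2->D; (3,9):dx=+8,dy=+2->C; (3,10):dx=+6,dy=+3->C
  (4,5):dx=-6,dy=-6->C; (4,6):dx=-7,dy=-4->C; (4,7):dx=-3,dy=+4->D; (4,8):dx=-2,dy=+7->D
  (4,9):dx=+3,dy=+11->C; (4,10):dx=+1,dy=+12->C; (5,6):dx=-1,dy=+2->D; (5,7):dx=+3,dy=+10->C
  (5,8):dx=+4,dy=+13->C; (5,9):dx=+9,dy=+17->C; (5,10):dx=+7,dy=+18->C; (6,7):dx=+4,dy=+8->C
  (6,8):dx=+5,dy=+11->C; (6,9):dx=+10,dy=+15->C; (6,10):dx=+8,dy=+16->C; (7,8):dx=+1,dy=+3->C
  (7,9):dx=+6,dy=+7->C; (7,10):dx=+4,dy=+8->C; (8,9):dx=+5,dy=+4->C; (8,10):dx=+3,dy=+5->C
  (9,10):dx=-2,dy=+1->D
Step 2: C = 34, D = 11, total pairs = 45.
Step 3: tau = (C - D)/(n(n-1)/2) = (34 - 11)/45 = 0.511111.
Step 4: Exact two-sided p-value (enumerate n! = 3628800 permutations of y under H0): p = 0.046623.
Step 5: alpha = 0.1. reject H0.

tau_b = 0.5111 (C=34, D=11), p = 0.046623, reject H0.
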